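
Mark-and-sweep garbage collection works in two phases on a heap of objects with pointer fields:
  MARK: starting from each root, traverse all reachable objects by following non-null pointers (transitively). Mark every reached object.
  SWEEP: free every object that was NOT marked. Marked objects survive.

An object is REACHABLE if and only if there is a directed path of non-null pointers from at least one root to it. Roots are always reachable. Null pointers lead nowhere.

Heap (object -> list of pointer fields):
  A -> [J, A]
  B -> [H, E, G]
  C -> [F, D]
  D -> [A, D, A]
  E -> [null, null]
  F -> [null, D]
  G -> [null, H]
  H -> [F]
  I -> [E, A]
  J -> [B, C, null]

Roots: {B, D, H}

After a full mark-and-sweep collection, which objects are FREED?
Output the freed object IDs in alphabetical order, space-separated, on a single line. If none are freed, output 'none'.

Roots: B D H
Mark B: refs=H E G, marked=B
Mark D: refs=A D A, marked=B D
Mark H: refs=F, marked=B D H
Mark E: refs=null null, marked=B D E H
Mark G: refs=null H, marked=B D E G H
Mark A: refs=J A, marked=A B D E G H
Mark F: refs=null D, marked=A B D E F G H
Mark J: refs=B C null, marked=A B D E F G H J
Mark C: refs=F D, marked=A B C D E F G H J
Unmarked (collected): I

Answer: I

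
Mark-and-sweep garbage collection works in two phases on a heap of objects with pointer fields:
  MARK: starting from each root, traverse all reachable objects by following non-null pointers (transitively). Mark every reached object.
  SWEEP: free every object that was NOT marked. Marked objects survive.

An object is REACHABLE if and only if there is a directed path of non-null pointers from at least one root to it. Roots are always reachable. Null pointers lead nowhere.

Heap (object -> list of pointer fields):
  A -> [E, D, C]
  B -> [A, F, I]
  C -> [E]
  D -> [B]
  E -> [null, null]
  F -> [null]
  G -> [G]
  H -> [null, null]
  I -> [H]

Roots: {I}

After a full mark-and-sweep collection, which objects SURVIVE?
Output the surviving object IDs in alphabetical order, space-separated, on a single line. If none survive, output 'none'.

Answer: H I

Derivation:
Roots: I
Mark I: refs=H, marked=I
Mark H: refs=null null, marked=H I
Unmarked (collected): A B C D E F G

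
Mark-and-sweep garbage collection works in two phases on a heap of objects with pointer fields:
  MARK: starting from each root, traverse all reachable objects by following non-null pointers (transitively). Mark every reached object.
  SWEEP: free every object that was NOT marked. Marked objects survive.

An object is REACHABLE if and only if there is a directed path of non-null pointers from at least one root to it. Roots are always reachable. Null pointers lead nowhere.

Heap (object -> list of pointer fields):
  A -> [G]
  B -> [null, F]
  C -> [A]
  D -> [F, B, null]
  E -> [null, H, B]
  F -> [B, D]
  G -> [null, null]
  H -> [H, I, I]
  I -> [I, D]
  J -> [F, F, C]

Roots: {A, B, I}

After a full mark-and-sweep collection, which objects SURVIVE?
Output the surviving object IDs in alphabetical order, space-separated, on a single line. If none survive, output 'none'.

Answer: A B D F G I

Derivation:
Roots: A B I
Mark A: refs=G, marked=A
Mark B: refs=null F, marked=A B
Mark I: refs=I D, marked=A B I
Mark G: refs=null null, marked=A B G I
Mark F: refs=B D, marked=A B F G I
Mark D: refs=F B null, marked=A B D F G I
Unmarked (collected): C E H J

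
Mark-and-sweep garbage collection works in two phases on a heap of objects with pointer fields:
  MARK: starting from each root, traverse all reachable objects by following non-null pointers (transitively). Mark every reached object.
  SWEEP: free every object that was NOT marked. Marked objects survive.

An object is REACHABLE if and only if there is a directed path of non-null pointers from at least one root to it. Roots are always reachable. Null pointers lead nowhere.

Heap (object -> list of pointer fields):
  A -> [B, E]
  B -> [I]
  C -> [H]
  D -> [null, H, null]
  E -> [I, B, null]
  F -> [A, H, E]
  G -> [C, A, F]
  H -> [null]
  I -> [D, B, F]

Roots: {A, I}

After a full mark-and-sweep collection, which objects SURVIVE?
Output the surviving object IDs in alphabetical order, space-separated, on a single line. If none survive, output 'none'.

Answer: A B D E F H I

Derivation:
Roots: A I
Mark A: refs=B E, marked=A
Mark I: refs=D B F, marked=A I
Mark B: refs=I, marked=A B I
Mark E: refs=I B null, marked=A B E I
Mark D: refs=null H null, marked=A B D E I
Mark F: refs=A H E, marked=A B D E F I
Mark H: refs=null, marked=A B D E F H I
Unmarked (collected): C G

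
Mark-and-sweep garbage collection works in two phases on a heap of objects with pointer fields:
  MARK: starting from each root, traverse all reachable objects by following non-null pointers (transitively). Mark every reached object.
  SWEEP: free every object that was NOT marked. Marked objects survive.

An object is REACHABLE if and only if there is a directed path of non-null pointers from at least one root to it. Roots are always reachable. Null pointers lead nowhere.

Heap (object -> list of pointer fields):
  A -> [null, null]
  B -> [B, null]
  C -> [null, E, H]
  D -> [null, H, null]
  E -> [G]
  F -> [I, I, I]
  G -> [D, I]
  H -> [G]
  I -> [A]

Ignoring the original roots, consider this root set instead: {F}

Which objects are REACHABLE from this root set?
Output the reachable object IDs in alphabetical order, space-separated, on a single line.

Roots: F
Mark F: refs=I I I, marked=F
Mark I: refs=A, marked=F I
Mark A: refs=null null, marked=A F I
Unmarked (collected): B C D E G H

Answer: A F I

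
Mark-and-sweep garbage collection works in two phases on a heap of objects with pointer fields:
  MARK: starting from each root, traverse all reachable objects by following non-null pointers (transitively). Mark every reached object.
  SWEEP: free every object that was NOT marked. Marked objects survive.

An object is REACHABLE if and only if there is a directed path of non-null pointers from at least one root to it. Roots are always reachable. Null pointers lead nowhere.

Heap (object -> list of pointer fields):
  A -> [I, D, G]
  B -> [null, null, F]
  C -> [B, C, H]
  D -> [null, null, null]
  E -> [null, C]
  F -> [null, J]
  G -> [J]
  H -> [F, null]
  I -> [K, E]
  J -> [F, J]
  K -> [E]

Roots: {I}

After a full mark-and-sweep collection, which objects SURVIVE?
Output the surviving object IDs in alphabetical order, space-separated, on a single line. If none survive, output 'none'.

Roots: I
Mark I: refs=K E, marked=I
Mark K: refs=E, marked=I K
Mark E: refs=null C, marked=E I K
Mark C: refs=B C H, marked=C E I K
Mark B: refs=null null F, marked=B C E I K
Mark H: refs=F null, marked=B C E H I K
Mark F: refs=null J, marked=B C E F H I K
Mark J: refs=F J, marked=B C E F H I J K
Unmarked (collected): A D G

Answer: B C E F H I J K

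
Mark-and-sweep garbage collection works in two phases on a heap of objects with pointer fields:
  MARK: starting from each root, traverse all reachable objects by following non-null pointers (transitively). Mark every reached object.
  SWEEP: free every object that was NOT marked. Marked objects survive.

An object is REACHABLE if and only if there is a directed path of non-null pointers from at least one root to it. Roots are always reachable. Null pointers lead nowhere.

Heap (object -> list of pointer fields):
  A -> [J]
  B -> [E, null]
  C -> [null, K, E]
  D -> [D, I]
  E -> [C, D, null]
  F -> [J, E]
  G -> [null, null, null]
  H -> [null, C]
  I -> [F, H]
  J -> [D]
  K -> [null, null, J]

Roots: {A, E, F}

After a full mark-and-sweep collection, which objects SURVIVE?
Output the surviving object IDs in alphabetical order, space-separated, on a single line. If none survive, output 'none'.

Roots: A E F
Mark A: refs=J, marked=A
Mark E: refs=C D null, marked=A E
Mark F: refs=J E, marked=A E F
Mark J: refs=D, marked=A E F J
Mark C: refs=null K E, marked=A C E F J
Mark D: refs=D I, marked=A C D E F J
Mark K: refs=null null J, marked=A C D E F J K
Mark I: refs=F H, marked=A C D E F I J K
Mark H: refs=null C, marked=A C D E F H I J K
Unmarked (collected): B G

Answer: A C D E F H I J K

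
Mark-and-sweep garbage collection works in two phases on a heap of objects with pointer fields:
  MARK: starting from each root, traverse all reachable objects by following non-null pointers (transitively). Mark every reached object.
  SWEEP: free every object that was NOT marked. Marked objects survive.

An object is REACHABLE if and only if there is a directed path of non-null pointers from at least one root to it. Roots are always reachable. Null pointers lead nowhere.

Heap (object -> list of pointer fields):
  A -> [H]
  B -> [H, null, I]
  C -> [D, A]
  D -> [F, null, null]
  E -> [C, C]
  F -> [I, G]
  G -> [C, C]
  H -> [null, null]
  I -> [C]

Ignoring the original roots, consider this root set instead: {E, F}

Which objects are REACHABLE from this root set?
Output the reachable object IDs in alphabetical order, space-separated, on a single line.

Roots: E F
Mark E: refs=C C, marked=E
Mark F: refs=I G, marked=E F
Mark C: refs=D A, marked=C E F
Mark I: refs=C, marked=C E F I
Mark G: refs=C C, marked=C E F G I
Mark D: refs=F null null, marked=C D E F G I
Mark A: refs=H, marked=A C D E F G I
Mark H: refs=null null, marked=A C D E F G H I
Unmarked (collected): B

Answer: A C D E F G H I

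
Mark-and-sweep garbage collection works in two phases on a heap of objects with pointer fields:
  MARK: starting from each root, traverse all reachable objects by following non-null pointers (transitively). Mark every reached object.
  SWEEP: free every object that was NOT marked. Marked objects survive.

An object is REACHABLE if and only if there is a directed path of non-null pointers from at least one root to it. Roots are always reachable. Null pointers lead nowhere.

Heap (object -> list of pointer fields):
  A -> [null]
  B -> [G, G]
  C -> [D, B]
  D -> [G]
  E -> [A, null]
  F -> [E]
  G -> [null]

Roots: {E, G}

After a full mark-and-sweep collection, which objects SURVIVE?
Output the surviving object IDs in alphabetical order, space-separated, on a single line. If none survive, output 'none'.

Answer: A E G

Derivation:
Roots: E G
Mark E: refs=A null, marked=E
Mark G: refs=null, marked=E G
Mark A: refs=null, marked=A E G
Unmarked (collected): B C D F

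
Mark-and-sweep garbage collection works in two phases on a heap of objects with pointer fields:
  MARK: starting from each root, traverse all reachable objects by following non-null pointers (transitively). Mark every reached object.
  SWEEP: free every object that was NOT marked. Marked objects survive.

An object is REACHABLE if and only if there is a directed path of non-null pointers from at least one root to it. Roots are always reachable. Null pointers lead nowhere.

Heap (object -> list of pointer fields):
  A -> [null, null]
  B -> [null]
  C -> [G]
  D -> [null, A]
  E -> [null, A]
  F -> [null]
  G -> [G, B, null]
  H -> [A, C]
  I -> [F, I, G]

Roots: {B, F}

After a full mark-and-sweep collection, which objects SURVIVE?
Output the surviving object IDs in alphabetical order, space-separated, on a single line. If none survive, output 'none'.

Roots: B F
Mark B: refs=null, marked=B
Mark F: refs=null, marked=B F
Unmarked (collected): A C D E G H I

Answer: B F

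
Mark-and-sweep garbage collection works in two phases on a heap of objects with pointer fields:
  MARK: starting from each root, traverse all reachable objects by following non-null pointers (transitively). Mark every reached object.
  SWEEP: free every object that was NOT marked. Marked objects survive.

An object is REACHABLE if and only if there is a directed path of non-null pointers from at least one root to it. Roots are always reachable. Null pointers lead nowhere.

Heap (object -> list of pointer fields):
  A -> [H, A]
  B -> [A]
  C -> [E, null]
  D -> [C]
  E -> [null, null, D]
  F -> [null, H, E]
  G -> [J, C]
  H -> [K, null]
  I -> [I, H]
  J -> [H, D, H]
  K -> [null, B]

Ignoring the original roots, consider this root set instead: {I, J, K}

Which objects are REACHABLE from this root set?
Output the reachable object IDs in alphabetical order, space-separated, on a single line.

Answer: A B C D E H I J K

Derivation:
Roots: I J K
Mark I: refs=I H, marked=I
Mark J: refs=H D H, marked=I J
Mark K: refs=null B, marked=I J K
Mark H: refs=K null, marked=H I J K
Mark D: refs=C, marked=D H I J K
Mark B: refs=A, marked=B D H I J K
Mark C: refs=E null, marked=B C D H I J K
Mark A: refs=H A, marked=A B C D H I J K
Mark E: refs=null null D, marked=A B C D E H I J K
Unmarked (collected): F G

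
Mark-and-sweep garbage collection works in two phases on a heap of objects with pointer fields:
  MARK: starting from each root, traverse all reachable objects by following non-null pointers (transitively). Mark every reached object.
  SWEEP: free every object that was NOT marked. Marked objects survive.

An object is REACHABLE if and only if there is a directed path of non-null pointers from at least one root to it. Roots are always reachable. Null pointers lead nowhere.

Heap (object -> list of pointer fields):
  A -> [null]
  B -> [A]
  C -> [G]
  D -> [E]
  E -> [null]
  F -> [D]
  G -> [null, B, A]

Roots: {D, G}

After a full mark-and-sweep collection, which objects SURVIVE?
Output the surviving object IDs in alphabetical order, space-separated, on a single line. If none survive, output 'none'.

Answer: A B D E G

Derivation:
Roots: D G
Mark D: refs=E, marked=D
Mark G: refs=null B A, marked=D G
Mark E: refs=null, marked=D E G
Mark B: refs=A, marked=B D E G
Mark A: refs=null, marked=A B D E G
Unmarked (collected): C F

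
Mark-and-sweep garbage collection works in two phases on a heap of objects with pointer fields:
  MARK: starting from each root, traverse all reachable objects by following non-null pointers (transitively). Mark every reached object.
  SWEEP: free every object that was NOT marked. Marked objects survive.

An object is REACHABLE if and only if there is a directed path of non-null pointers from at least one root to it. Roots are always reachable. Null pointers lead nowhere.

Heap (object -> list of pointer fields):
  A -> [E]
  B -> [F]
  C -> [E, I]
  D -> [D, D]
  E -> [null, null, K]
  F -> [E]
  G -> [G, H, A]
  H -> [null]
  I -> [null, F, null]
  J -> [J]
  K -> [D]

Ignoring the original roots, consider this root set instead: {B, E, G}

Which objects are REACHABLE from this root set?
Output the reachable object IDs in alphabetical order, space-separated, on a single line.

Roots: B E G
Mark B: refs=F, marked=B
Mark E: refs=null null K, marked=B E
Mark G: refs=G H A, marked=B E G
Mark F: refs=E, marked=B E F G
Mark K: refs=D, marked=B E F G K
Mark H: refs=null, marked=B E F G H K
Mark A: refs=E, marked=A B E F G H K
Mark D: refs=D D, marked=A B D E F G H K
Unmarked (collected): C I J

Answer: A B D E F G H K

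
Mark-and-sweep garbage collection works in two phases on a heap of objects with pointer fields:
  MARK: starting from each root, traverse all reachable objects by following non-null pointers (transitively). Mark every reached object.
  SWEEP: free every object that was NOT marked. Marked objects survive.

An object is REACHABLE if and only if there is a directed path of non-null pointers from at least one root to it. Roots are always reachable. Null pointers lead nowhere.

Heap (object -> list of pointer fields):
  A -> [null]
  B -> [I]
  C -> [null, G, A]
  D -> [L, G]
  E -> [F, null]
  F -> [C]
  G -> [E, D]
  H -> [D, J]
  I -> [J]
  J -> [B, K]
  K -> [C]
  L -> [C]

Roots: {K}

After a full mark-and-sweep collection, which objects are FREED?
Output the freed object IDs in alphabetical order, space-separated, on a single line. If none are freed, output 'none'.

Roots: K
Mark K: refs=C, marked=K
Mark C: refs=null G A, marked=C K
Mark G: refs=E D, marked=C G K
Mark A: refs=null, marked=A C G K
Mark E: refs=F null, marked=A C E G K
Mark D: refs=L G, marked=A C D E G K
Mark F: refs=C, marked=A C D E F G K
Mark L: refs=C, marked=A C D E F G K L
Unmarked (collected): B H I J

Answer: B H I J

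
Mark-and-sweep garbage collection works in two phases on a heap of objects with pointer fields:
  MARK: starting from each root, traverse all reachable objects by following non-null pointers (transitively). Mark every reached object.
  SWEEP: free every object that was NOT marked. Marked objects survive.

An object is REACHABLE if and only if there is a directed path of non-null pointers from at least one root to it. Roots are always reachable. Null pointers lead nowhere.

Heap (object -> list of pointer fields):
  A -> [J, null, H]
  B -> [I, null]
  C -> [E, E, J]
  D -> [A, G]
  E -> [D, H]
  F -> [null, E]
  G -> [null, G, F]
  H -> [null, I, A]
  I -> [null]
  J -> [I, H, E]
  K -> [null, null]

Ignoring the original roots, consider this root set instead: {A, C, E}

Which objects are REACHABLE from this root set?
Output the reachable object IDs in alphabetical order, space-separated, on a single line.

Roots: A C E
Mark A: refs=J null H, marked=A
Mark C: refs=E E J, marked=A C
Mark E: refs=D H, marked=A C E
Mark J: refs=I H E, marked=A C E J
Mark H: refs=null I A, marked=A C E H J
Mark D: refs=A G, marked=A C D E H J
Mark I: refs=null, marked=A C D E H I J
Mark G: refs=null G F, marked=A C D E G H I J
Mark F: refs=null E, marked=A C D E F G H I J
Unmarked (collected): B K

Answer: A C D E F G H I J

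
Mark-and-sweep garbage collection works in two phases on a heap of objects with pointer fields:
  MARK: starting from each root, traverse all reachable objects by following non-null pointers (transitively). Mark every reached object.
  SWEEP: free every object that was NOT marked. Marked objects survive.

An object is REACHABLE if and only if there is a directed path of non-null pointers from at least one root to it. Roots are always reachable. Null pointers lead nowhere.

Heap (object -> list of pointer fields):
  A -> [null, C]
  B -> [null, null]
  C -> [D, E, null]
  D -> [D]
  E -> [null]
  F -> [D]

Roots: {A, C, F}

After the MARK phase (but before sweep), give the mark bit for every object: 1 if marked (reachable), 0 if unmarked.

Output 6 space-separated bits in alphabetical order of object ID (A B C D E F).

Roots: A C F
Mark A: refs=null C, marked=A
Mark C: refs=D E null, marked=A C
Mark F: refs=D, marked=A C F
Mark D: refs=D, marked=A C D F
Mark E: refs=null, marked=A C D E F
Unmarked (collected): B

Answer: 1 0 1 1 1 1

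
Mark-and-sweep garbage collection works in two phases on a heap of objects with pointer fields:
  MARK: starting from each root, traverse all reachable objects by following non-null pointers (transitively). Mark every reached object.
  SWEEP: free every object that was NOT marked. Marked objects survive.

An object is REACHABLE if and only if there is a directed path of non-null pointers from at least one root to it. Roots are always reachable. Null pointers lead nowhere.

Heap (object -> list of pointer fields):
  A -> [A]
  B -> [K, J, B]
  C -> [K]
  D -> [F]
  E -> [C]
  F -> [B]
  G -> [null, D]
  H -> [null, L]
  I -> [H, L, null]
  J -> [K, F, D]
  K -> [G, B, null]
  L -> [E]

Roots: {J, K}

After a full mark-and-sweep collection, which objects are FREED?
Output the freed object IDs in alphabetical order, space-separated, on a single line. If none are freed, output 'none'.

Answer: A C E H I L

Derivation:
Roots: J K
Mark J: refs=K F D, marked=J
Mark K: refs=G B null, marked=J K
Mark F: refs=B, marked=F J K
Mark D: refs=F, marked=D F J K
Mark G: refs=null D, marked=D F G J K
Mark B: refs=K J B, marked=B D F G J K
Unmarked (collected): A C E H I L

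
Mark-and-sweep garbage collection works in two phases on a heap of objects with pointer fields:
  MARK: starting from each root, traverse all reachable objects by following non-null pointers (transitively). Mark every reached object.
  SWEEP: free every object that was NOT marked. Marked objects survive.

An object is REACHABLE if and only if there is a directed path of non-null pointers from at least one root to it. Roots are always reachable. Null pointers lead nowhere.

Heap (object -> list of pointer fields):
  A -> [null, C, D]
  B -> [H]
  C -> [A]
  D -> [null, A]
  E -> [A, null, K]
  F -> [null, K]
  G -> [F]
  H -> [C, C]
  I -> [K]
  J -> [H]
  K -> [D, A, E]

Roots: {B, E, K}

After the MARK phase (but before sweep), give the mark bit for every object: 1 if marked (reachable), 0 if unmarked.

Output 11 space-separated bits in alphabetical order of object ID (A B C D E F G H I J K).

Answer: 1 1 1 1 1 0 0 1 0 0 1

Derivation:
Roots: B E K
Mark B: refs=H, marked=B
Mark E: refs=A null K, marked=B E
Mark K: refs=D A E, marked=B E K
Mark H: refs=C C, marked=B E H K
Mark A: refs=null C D, marked=A B E H K
Mark D: refs=null A, marked=A B D E H K
Mark C: refs=A, marked=A B C D E H K
Unmarked (collected): F G I J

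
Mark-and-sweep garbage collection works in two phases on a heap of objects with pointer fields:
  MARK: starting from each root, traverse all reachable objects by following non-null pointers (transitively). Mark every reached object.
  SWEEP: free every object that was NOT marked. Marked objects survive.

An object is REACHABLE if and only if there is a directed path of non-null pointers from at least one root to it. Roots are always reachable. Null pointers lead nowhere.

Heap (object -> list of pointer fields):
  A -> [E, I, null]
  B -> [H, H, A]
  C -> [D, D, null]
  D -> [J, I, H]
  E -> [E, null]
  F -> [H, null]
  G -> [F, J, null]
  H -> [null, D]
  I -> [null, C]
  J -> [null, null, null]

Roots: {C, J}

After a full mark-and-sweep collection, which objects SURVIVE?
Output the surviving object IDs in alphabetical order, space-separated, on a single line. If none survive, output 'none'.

Roots: C J
Mark C: refs=D D null, marked=C
Mark J: refs=null null null, marked=C J
Mark D: refs=J I H, marked=C D J
Mark I: refs=null C, marked=C D I J
Mark H: refs=null D, marked=C D H I J
Unmarked (collected): A B E F G

Answer: C D H I J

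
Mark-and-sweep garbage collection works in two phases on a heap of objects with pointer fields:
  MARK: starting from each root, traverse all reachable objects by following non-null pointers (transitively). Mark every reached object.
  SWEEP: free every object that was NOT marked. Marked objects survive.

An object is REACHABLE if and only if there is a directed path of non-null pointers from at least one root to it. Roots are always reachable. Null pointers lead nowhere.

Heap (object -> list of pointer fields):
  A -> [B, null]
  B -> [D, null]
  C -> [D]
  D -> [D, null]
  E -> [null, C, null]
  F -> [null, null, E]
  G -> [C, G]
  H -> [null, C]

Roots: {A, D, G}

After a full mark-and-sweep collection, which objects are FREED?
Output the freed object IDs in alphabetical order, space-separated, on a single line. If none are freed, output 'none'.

Answer: E F H

Derivation:
Roots: A D G
Mark A: refs=B null, marked=A
Mark D: refs=D null, marked=A D
Mark G: refs=C G, marked=A D G
Mark B: refs=D null, marked=A B D G
Mark C: refs=D, marked=A B C D G
Unmarked (collected): E F H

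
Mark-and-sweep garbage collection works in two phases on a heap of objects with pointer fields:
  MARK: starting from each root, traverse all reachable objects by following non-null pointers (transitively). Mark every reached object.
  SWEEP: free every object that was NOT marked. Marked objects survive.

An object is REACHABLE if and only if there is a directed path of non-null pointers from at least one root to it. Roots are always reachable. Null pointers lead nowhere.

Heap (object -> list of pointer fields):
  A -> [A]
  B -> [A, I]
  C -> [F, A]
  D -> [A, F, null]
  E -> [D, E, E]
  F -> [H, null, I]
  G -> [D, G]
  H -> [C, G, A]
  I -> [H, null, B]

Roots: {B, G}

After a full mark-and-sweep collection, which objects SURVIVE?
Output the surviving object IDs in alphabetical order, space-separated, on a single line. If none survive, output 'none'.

Roots: B G
Mark B: refs=A I, marked=B
Mark G: refs=D G, marked=B G
Mark A: refs=A, marked=A B G
Mark I: refs=H null B, marked=A B G I
Mark D: refs=A F null, marked=A B D G I
Mark H: refs=C G A, marked=A B D G H I
Mark F: refs=H null I, marked=A B D F G H I
Mark C: refs=F A, marked=A B C D F G H I
Unmarked (collected): E

Answer: A B C D F G H I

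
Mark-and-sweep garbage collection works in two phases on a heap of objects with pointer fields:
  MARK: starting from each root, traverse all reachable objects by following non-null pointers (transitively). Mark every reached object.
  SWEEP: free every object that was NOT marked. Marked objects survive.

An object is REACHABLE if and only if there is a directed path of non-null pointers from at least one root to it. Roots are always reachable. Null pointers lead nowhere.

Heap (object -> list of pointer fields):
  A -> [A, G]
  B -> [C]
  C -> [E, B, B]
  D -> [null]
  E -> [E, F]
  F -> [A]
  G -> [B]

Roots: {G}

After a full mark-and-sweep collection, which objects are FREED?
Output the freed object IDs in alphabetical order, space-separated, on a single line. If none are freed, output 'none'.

Answer: D

Derivation:
Roots: G
Mark G: refs=B, marked=G
Mark B: refs=C, marked=B G
Mark C: refs=E B B, marked=B C G
Mark E: refs=E F, marked=B C E G
Mark F: refs=A, marked=B C E F G
Mark A: refs=A G, marked=A B C E F G
Unmarked (collected): D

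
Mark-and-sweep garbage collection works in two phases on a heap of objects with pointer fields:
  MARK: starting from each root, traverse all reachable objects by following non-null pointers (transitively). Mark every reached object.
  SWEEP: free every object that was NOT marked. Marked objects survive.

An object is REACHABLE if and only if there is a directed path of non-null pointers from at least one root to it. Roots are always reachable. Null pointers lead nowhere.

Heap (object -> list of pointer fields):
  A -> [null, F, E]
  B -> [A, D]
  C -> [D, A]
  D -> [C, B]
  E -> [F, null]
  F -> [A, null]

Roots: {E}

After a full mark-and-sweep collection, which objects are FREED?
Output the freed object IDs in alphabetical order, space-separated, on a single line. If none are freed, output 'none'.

Answer: B C D

Derivation:
Roots: E
Mark E: refs=F null, marked=E
Mark F: refs=A null, marked=E F
Mark A: refs=null F E, marked=A E F
Unmarked (collected): B C D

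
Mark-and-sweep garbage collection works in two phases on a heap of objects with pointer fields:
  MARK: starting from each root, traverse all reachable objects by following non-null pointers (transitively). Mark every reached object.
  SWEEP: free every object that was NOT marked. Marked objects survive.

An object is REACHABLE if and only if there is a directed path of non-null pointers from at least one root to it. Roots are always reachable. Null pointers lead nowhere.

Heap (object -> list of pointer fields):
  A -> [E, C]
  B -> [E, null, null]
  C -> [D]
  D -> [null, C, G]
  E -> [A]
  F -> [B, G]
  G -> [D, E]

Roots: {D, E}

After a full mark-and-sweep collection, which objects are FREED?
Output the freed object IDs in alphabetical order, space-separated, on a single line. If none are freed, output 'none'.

Answer: B F

Derivation:
Roots: D E
Mark D: refs=null C G, marked=D
Mark E: refs=A, marked=D E
Mark C: refs=D, marked=C D E
Mark G: refs=D E, marked=C D E G
Mark A: refs=E C, marked=A C D E G
Unmarked (collected): B F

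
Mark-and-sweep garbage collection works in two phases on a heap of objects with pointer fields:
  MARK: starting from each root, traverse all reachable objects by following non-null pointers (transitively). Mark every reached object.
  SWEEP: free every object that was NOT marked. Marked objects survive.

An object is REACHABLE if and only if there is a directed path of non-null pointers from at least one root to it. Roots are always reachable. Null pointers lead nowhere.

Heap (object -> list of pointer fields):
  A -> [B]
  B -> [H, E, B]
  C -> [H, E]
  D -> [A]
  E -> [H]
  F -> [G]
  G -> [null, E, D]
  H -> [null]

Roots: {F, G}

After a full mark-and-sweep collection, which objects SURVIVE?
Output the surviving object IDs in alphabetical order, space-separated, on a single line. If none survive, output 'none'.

Answer: A B D E F G H

Derivation:
Roots: F G
Mark F: refs=G, marked=F
Mark G: refs=null E D, marked=F G
Mark E: refs=H, marked=E F G
Mark D: refs=A, marked=D E F G
Mark H: refs=null, marked=D E F G H
Mark A: refs=B, marked=A D E F G H
Mark B: refs=H E B, marked=A B D E F G H
Unmarked (collected): C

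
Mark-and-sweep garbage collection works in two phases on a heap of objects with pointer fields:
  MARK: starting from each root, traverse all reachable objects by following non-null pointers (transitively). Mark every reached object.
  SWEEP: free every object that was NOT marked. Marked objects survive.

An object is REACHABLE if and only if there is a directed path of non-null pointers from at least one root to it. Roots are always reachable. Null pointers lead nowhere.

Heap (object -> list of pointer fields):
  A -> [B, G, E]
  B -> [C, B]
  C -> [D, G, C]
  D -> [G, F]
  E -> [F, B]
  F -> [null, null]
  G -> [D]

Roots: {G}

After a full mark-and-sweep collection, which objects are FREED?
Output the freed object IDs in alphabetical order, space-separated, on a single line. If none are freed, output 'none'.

Roots: G
Mark G: refs=D, marked=G
Mark D: refs=G F, marked=D G
Mark F: refs=null null, marked=D F G
Unmarked (collected): A B C E

Answer: A B C E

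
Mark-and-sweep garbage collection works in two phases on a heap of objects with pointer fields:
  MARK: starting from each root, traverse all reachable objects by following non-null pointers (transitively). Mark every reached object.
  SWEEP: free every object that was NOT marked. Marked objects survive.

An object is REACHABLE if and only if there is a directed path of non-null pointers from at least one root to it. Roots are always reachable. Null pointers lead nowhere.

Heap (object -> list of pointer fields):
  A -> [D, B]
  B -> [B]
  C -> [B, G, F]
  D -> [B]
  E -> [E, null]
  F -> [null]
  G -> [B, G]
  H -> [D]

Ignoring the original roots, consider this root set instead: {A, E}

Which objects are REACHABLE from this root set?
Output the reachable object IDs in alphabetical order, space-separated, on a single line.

Answer: A B D E

Derivation:
Roots: A E
Mark A: refs=D B, marked=A
Mark E: refs=E null, marked=A E
Mark D: refs=B, marked=A D E
Mark B: refs=B, marked=A B D E
Unmarked (collected): C F G H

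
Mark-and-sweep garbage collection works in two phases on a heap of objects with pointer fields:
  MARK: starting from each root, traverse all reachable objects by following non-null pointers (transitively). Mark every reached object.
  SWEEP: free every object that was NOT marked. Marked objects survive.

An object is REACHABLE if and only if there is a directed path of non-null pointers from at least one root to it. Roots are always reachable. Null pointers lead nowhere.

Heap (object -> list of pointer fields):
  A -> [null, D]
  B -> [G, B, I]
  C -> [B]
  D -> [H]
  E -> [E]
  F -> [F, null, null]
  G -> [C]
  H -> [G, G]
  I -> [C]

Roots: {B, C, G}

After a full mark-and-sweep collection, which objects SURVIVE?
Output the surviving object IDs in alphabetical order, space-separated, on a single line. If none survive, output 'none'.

Roots: B C G
Mark B: refs=G B I, marked=B
Mark C: refs=B, marked=B C
Mark G: refs=C, marked=B C G
Mark I: refs=C, marked=B C G I
Unmarked (collected): A D E F H

Answer: B C G I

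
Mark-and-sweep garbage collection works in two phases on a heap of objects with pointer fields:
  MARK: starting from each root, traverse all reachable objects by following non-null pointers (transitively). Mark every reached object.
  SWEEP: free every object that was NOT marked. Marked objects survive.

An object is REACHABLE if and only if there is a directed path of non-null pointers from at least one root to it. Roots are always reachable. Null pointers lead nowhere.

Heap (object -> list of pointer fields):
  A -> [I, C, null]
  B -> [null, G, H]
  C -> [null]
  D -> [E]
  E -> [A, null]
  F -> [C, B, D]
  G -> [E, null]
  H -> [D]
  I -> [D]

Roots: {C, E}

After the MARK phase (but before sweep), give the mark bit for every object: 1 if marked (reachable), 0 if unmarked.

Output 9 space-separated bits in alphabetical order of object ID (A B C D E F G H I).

Answer: 1 0 1 1 1 0 0 0 1

Derivation:
Roots: C E
Mark C: refs=null, marked=C
Mark E: refs=A null, marked=C E
Mark A: refs=I C null, marked=A C E
Mark I: refs=D, marked=A C E I
Mark D: refs=E, marked=A C D E I
Unmarked (collected): B F G H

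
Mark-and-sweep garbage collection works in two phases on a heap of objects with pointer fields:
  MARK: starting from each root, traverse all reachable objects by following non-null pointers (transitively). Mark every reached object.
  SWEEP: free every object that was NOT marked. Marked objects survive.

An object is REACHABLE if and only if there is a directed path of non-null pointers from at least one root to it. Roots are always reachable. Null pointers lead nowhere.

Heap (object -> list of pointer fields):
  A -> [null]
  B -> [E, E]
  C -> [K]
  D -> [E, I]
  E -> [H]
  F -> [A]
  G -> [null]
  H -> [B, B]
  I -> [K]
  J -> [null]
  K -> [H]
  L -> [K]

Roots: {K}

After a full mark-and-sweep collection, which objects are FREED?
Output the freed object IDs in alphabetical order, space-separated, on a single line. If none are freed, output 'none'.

Roots: K
Mark K: refs=H, marked=K
Mark H: refs=B B, marked=H K
Mark B: refs=E E, marked=B H K
Mark E: refs=H, marked=B E H K
Unmarked (collected): A C D F G I J L

Answer: A C D F G I J L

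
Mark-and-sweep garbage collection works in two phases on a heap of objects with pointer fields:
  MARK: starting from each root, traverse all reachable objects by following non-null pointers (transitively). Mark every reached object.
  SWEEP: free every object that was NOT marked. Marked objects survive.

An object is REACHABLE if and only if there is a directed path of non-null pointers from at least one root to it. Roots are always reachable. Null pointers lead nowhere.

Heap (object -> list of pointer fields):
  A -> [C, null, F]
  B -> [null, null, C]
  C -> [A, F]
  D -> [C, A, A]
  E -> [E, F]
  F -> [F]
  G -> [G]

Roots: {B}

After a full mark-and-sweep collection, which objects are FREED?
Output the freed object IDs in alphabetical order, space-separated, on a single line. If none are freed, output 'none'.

Roots: B
Mark B: refs=null null C, marked=B
Mark C: refs=A F, marked=B C
Mark A: refs=C null F, marked=A B C
Mark F: refs=F, marked=A B C F
Unmarked (collected): D E G

Answer: D E G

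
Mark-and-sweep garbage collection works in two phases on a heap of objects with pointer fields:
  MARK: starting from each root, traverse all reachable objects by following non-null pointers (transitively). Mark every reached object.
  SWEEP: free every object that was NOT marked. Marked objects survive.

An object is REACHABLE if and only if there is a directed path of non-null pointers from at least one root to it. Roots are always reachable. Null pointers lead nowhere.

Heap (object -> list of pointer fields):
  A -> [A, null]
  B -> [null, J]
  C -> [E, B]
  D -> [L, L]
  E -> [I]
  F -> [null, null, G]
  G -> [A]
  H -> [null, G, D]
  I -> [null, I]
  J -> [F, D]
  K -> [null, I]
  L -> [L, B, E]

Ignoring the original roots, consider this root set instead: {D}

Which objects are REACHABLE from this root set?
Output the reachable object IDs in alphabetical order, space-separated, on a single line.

Roots: D
Mark D: refs=L L, marked=D
Mark L: refs=L B E, marked=D L
Mark B: refs=null J, marked=B D L
Mark E: refs=I, marked=B D E L
Mark J: refs=F D, marked=B D E J L
Mark I: refs=null I, marked=B D E I J L
Mark F: refs=null null G, marked=B D E F I J L
Mark G: refs=A, marked=B D E F G I J L
Mark A: refs=A null, marked=A B D E F G I J L
Unmarked (collected): C H K

Answer: A B D E F G I J L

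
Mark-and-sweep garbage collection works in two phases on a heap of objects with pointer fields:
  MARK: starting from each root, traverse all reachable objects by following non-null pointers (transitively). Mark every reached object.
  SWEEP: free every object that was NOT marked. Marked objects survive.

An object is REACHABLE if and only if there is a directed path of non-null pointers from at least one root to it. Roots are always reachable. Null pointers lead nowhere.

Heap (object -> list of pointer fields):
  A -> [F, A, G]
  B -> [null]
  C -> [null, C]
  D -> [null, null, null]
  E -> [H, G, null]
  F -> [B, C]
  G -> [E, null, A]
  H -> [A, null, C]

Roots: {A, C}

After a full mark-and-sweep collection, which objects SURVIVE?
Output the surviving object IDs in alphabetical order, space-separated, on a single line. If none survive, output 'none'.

Roots: A C
Mark A: refs=F A G, marked=A
Mark C: refs=null C, marked=A C
Mark F: refs=B C, marked=A C F
Mark G: refs=E null A, marked=A C F G
Mark B: refs=null, marked=A B C F G
Mark E: refs=H G null, marked=A B C E F G
Mark H: refs=A null C, marked=A B C E F G H
Unmarked (collected): D

Answer: A B C E F G H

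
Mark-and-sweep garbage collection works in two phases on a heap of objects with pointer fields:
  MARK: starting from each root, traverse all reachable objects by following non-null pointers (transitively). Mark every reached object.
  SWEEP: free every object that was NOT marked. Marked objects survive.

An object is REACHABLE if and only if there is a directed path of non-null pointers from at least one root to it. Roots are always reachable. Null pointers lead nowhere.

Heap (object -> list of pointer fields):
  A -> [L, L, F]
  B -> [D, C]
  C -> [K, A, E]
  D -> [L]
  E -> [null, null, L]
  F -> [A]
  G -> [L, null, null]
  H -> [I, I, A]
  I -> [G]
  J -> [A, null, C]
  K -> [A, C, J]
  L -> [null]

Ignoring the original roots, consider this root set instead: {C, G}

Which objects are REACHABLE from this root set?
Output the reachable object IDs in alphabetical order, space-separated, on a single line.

Answer: A C E F G J K L

Derivation:
Roots: C G
Mark C: refs=K A E, marked=C
Mark G: refs=L null null, marked=C G
Mark K: refs=A C J, marked=C G K
Mark A: refs=L L F, marked=A C G K
Mark E: refs=null null L, marked=A C E G K
Mark L: refs=null, marked=A C E G K L
Mark J: refs=A null C, marked=A C E G J K L
Mark F: refs=A, marked=A C E F G J K L
Unmarked (collected): B D H I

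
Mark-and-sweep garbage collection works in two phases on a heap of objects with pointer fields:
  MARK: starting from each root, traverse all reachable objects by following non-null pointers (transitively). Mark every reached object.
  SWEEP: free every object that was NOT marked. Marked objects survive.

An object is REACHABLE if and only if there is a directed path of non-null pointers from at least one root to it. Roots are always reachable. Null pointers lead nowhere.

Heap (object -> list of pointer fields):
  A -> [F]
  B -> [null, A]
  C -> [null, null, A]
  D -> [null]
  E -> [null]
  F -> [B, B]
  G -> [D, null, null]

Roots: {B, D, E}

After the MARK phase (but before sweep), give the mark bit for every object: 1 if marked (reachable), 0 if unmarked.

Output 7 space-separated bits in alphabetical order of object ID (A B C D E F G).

Answer: 1 1 0 1 1 1 0

Derivation:
Roots: B D E
Mark B: refs=null A, marked=B
Mark D: refs=null, marked=B D
Mark E: refs=null, marked=B D E
Mark A: refs=F, marked=A B D E
Mark F: refs=B B, marked=A B D E F
Unmarked (collected): C G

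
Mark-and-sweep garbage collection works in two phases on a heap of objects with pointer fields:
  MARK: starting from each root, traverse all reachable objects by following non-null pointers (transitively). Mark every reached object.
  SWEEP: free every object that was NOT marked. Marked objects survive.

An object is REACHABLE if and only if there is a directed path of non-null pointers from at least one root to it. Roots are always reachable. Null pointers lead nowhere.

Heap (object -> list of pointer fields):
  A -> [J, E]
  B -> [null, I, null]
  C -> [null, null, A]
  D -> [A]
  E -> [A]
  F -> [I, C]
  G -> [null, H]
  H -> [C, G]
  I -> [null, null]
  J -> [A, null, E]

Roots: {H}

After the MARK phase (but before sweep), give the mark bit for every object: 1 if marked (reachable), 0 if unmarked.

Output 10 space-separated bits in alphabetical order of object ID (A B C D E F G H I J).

Roots: H
Mark H: refs=C G, marked=H
Mark C: refs=null null A, marked=C H
Mark G: refs=null H, marked=C G H
Mark A: refs=J E, marked=A C G H
Mark J: refs=A null E, marked=A C G H J
Mark E: refs=A, marked=A C E G H J
Unmarked (collected): B D F I

Answer: 1 0 1 0 1 0 1 1 0 1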